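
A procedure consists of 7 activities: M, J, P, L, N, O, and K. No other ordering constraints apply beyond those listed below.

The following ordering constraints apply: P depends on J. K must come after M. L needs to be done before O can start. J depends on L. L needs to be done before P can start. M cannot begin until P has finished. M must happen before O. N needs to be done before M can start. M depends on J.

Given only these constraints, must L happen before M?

Yes

Chaining the stated constraints: L → J → M.
That forces L before M in every valid schedule.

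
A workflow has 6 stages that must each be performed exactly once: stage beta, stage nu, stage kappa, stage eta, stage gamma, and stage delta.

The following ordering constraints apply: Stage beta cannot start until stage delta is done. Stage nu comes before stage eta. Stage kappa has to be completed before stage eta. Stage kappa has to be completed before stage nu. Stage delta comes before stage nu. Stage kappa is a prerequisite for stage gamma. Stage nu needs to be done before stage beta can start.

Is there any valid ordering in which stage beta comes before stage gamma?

Yes

No chain of constraints runs from stage gamma to stage beta, so stage gamma is not required to come first.
That means at least one valid schedule has stage beta before stage gamma.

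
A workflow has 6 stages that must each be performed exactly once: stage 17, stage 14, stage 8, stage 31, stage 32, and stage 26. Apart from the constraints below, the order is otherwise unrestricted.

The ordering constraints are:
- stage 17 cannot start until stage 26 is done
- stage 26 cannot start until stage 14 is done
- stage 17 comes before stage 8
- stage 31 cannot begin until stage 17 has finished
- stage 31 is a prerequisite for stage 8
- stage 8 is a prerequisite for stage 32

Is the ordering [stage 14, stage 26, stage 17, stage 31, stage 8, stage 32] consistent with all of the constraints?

Every stated constraint is respected: stage 17 sits at position 3, ahead of stage 8 at position 5, and each of the other listed pairs likewise has the predecessor earlier in the sequence.

Yes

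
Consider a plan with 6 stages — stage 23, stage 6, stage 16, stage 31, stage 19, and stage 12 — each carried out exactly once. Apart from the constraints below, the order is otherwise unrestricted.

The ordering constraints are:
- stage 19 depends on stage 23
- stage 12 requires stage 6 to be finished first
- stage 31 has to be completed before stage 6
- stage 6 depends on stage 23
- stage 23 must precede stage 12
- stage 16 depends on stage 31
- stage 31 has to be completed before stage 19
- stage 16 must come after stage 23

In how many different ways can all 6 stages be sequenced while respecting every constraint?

The stages with no prerequisites are stage 23, stage 31; any of them can be placed first.
Counting all ways to extend the partial order to a total order gives 24.

24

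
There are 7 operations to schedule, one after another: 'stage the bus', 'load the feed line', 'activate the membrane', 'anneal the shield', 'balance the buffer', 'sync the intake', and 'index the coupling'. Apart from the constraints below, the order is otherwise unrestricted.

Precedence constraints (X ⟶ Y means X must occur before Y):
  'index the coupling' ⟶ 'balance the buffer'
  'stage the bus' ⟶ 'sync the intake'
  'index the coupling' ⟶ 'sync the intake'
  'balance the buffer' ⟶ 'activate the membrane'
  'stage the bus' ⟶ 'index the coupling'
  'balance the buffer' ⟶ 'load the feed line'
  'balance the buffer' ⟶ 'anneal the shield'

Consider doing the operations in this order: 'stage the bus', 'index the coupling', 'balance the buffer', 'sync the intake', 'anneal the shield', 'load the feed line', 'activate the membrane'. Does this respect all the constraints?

Yes

Going through the constraints one by one, each required predecessor appears earlier in the sequence than its dependent — e.g. 'balance the buffer' (position 3) is before 'activate the membrane' (position 7), as required.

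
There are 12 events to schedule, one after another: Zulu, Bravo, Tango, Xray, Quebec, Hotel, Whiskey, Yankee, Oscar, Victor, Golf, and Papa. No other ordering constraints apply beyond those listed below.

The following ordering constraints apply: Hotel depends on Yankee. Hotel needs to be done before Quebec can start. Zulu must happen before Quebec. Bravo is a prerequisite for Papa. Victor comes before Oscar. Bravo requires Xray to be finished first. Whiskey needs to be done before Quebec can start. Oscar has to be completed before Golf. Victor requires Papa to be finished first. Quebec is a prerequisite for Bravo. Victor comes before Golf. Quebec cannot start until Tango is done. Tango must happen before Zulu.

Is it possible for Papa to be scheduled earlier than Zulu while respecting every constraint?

There is a dependency chain Zulu → Quebec → Bravo → Papa, so Papa always comes after Zulu.
Hence Papa can never be scheduled before Zulu.

No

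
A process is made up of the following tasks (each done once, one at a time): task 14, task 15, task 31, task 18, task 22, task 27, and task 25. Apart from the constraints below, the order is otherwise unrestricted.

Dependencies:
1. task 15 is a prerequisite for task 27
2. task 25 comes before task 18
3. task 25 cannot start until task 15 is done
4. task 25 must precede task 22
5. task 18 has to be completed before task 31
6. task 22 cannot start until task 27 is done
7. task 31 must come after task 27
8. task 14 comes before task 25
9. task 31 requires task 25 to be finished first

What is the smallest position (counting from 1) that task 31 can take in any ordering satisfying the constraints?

Working backwards through the constraints from task 31, its full set of required predecessors is task 14, task 15, task 18, task 27, task 25 — 5 of them.
With 5 mandatory predecessors, the earliest task 31 can sit is position 5+1 = 6, and placing just those 5 first achieves it.

6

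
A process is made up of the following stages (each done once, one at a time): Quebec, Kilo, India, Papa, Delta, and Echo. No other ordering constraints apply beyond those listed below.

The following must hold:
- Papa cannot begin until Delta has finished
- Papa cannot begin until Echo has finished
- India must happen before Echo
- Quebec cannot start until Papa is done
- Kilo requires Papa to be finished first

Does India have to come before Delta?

No

Nothing in the constraints links India and Delta; they are unordered relative to each other.
A valid ordering placing Delta before India exists, so the answer is no.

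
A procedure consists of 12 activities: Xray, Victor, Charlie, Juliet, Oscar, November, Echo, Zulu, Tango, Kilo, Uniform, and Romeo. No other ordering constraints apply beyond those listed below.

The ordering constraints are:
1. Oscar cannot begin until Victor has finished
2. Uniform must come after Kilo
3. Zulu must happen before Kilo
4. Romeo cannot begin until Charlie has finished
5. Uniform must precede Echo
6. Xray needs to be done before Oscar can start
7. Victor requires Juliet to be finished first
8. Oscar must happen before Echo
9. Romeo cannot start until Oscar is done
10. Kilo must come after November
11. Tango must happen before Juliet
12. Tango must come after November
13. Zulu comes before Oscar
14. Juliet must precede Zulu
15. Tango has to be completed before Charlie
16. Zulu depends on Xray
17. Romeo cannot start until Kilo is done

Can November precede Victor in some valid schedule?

The constraints force November before Victor, so yes — every valid ordering has November earlier.

Yes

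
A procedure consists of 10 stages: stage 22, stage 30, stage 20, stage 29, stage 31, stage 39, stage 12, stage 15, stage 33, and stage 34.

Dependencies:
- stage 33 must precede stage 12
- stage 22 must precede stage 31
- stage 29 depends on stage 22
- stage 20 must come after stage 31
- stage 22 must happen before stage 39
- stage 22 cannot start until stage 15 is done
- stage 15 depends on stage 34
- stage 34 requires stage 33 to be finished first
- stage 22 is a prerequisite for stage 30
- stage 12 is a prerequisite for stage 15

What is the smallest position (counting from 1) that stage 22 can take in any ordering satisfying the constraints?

Every stage that must precede stage 22 has to come before it. Tracing all chains that end at stage 22, those stages are: stage 12, stage 15, stage 33, stage 34 — 4 in total.
With 4 mandatory predecessors, the earliest stage 22 can sit is position 4+1 = 5, and placing just those 4 first achieves it.

5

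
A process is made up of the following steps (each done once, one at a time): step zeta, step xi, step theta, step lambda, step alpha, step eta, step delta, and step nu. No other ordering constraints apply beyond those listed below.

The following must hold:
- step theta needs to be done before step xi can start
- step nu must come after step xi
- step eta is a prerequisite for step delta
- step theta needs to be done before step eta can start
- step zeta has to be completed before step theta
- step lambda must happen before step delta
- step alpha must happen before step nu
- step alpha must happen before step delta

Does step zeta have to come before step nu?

Yes

Following the dependencies: step zeta → step theta → step xi → step nu.
That forces step zeta before step nu in every valid schedule.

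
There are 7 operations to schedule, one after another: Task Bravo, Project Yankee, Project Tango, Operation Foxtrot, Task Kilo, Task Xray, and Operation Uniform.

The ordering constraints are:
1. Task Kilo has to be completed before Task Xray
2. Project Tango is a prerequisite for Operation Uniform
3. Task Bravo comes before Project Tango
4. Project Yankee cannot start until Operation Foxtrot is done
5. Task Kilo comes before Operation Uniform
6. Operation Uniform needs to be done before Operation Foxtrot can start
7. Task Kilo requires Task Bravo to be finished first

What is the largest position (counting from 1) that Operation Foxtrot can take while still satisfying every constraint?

6

The only operation forced after Operation Foxtrot (directly or by a chain) is Project Yankee.
With 1 mandatory successor out of 7 operations total, the latest slot for Operation Foxtrot is 7−1 = 6, and it's reachable by doing all non-successors before Operation Foxtrot.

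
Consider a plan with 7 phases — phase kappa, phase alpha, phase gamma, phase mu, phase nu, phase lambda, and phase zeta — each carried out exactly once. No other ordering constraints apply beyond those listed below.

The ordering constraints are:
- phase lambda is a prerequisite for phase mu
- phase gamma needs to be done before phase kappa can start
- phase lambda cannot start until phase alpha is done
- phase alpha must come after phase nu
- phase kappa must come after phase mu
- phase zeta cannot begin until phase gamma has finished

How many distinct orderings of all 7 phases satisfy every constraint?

20

2 phases have no prerequisites (phase gamma, phase nu), so any of them could come first.
Counting all ways to extend the partial order to a total order gives 20.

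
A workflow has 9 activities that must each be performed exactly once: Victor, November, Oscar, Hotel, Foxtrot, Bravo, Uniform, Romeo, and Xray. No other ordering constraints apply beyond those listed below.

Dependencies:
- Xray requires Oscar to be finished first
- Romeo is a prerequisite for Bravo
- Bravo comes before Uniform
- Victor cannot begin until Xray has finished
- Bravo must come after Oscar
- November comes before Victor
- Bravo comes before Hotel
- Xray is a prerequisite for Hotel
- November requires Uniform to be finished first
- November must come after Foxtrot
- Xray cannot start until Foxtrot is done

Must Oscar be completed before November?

Yes

Following the dependencies: Oscar → Bravo → Uniform → November.
Hence Oscar necessarily comes before November.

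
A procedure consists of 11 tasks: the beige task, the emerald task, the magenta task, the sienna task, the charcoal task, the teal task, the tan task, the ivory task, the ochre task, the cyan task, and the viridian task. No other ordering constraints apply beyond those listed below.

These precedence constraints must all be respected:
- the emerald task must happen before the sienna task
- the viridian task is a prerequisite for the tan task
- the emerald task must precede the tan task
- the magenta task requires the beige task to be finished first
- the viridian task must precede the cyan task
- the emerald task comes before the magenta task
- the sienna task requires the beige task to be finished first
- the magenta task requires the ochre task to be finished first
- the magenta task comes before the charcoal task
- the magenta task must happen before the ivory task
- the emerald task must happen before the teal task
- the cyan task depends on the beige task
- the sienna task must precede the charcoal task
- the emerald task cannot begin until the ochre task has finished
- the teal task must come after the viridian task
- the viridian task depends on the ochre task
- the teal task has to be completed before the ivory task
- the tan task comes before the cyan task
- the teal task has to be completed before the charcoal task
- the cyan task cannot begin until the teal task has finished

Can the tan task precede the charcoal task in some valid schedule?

The constraints leave the tan task and the charcoal task unordered relative to each other; nothing requires the charcoal task earlier.
That means at least one valid schedule has the tan task before the charcoal task.

Yes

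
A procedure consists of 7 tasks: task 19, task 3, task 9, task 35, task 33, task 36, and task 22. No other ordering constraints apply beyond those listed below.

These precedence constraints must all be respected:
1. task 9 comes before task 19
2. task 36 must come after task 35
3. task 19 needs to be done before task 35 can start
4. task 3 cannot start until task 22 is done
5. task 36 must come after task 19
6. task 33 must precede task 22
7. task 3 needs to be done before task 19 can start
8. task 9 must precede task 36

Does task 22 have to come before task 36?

Yes

Chaining the stated constraints: task 22 → task 3 → task 19 → task 36.
Hence task 22 necessarily comes before task 36.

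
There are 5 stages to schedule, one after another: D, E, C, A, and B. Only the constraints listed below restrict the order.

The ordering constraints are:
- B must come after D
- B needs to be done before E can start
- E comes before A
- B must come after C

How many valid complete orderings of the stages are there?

The stages with no prerequisites are D, C; any of them can be placed first.
Systematically extending each partial ordering one stage at a time and counting, there are 2 complete orderings.

2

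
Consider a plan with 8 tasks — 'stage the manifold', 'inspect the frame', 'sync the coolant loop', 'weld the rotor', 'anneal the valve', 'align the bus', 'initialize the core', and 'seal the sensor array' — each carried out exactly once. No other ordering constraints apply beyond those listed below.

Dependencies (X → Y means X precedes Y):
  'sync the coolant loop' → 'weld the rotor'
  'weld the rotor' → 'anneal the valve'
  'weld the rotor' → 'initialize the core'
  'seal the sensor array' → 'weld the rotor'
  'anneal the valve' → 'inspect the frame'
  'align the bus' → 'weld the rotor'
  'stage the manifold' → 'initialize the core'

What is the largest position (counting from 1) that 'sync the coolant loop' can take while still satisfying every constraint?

4

Following every chain forward from 'sync the coolant loop', the tasks that must come later are 'inspect the frame', 'weld the rotor', 'anneal the valve', 'initialize the core' — 4 of them.
So at least 4 tasks follow 'sync the coolant loop', putting 'sync the coolant loop' no later than position 4. That position is achievable by scheduling everything else first.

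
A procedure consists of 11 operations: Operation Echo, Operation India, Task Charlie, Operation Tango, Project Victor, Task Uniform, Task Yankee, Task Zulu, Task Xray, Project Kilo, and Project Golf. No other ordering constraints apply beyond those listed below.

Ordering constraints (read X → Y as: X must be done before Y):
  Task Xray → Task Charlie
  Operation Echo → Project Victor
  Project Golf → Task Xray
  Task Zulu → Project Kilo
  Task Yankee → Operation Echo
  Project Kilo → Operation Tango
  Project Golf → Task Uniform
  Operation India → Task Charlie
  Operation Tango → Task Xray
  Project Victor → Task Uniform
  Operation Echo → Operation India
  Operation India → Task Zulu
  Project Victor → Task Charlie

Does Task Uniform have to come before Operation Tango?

No

Nothing in the constraints links Task Uniform and Operation Tango; they are unordered relative to each other.
A valid ordering placing Operation Tango before Task Uniform exists, so the answer is no.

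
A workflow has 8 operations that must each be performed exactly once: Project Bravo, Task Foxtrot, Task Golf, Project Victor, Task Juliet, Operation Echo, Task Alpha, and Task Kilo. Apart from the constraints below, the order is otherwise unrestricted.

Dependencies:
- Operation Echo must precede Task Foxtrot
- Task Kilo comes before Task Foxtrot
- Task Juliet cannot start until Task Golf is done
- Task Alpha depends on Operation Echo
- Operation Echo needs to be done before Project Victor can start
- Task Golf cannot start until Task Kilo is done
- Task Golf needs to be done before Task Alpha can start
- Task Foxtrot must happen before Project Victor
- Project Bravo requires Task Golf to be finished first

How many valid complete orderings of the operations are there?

270

The operations with no prerequisites are Operation Echo, Task Kilo; any of them can be placed first.
Enumerating by repeatedly choosing an available operation (one whose prerequisites are all placed) gives 270 distinct complete orderings.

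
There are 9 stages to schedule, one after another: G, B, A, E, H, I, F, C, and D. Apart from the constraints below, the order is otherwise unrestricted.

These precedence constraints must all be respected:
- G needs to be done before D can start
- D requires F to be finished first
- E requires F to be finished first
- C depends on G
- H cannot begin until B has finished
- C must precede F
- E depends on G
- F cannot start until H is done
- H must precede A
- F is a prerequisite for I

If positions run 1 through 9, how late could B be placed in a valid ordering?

Following every chain forward from B, the stages that must come later are A, E, H, I, F, D — 6 of them.
So at least 6 stages follow B, putting B no later than position 3. That position is achievable by scheduling everything else first.

3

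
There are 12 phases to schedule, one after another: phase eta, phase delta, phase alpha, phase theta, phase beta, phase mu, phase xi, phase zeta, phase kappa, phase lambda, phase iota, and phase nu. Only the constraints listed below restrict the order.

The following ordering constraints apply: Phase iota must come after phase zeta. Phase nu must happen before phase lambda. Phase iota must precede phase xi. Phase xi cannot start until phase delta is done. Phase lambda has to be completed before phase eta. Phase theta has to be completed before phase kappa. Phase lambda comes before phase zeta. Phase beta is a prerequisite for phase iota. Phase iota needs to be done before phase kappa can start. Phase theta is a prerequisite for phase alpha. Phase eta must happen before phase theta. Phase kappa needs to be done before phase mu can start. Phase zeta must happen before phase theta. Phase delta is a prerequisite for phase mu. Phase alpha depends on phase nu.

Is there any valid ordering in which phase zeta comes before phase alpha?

Yes

Every valid ordering already has phase zeta before phase alpha (the constraints require it), so in particular at least one does.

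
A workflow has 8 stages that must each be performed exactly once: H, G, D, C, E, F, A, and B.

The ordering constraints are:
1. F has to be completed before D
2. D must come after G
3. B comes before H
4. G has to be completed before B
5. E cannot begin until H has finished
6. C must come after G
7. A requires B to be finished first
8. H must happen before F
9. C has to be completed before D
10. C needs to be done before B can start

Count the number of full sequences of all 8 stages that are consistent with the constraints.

15

G is the only stage with nothing required before it, so every ordering starts there.
Systematically extending each partial ordering one stage at a time and counting, there are 15 complete orderings.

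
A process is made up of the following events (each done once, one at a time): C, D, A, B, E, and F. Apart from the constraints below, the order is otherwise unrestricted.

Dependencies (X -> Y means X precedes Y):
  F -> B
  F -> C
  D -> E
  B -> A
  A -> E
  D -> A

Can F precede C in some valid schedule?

F is actually forced before C by the constraints, so certainly some valid ordering has F first.

Yes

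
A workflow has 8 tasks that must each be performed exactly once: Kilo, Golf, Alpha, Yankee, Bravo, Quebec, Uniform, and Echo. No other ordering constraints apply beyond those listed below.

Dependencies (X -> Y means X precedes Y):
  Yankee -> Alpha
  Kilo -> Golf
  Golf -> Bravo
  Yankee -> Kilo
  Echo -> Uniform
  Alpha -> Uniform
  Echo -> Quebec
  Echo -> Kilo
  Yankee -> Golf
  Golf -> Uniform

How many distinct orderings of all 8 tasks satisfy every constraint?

101

2 tasks have no prerequisites (Yankee, Echo), so any of them could come first.
Enumerating by repeatedly choosing an available task (one whose prerequisites are all placed) gives 101 distinct complete orderings.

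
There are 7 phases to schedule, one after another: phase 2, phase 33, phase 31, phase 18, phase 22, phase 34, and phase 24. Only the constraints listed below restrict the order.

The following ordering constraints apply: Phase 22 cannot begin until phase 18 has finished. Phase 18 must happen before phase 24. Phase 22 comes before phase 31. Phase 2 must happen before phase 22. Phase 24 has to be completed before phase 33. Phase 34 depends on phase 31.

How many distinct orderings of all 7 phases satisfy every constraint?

2 phases have no prerequisites (phase 2, phase 18), so any of them could come first.
Systematically extending each partial ordering one phase at a time and counting, there are 25 complete orderings.

25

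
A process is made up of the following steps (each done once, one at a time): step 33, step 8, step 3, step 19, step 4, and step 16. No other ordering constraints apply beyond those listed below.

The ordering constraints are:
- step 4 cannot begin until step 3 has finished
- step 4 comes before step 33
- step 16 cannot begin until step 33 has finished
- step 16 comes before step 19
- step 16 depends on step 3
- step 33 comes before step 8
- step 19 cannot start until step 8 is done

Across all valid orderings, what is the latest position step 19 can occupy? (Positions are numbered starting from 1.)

6

Step 19 has no required successors, so nothing stops it from going last (position 6).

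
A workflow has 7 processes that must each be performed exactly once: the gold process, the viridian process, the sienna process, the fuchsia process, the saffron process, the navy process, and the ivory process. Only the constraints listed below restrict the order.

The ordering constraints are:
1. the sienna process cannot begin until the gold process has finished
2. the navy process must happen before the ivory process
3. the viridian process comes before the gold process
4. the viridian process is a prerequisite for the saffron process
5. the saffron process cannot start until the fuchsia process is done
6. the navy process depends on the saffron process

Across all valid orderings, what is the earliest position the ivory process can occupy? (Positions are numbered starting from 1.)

5

Every process that must precede the ivory process has to come before it. Tracing all chains that end at the ivory process, those processes are: the viridian process, the fuchsia process, the saffron process, the navy process — 4 in total.
With 4 mandatory predecessors, the earliest the ivory process can sit is position 4+1 = 5, and placing just those 4 first achieves it.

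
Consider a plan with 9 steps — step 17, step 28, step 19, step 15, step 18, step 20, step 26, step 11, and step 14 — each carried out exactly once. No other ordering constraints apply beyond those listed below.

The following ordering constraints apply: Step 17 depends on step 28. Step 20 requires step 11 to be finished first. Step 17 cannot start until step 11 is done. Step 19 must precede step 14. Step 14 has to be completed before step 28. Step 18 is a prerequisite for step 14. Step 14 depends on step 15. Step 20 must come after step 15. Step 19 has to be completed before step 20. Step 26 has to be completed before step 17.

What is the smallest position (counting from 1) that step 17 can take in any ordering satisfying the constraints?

Every step that must precede step 17 has to come before it. Tracing all chains that end at step 17, those steps are: step 28, step 19, step 15, step 18, step 26, step 11, step 14 — 7 in total.
So at minimum 7 steps come before step 17, putting step 17 no earlier than position 8. That position is achievable by scheduling exactly those predecessors first.

8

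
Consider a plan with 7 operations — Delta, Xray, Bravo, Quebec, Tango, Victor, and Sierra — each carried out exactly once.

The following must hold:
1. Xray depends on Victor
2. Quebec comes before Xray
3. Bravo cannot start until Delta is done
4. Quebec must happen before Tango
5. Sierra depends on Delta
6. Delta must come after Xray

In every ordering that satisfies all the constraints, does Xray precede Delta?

Yes

Following the dependencies: Xray → Delta.
That forces Xray before Delta in every valid schedule.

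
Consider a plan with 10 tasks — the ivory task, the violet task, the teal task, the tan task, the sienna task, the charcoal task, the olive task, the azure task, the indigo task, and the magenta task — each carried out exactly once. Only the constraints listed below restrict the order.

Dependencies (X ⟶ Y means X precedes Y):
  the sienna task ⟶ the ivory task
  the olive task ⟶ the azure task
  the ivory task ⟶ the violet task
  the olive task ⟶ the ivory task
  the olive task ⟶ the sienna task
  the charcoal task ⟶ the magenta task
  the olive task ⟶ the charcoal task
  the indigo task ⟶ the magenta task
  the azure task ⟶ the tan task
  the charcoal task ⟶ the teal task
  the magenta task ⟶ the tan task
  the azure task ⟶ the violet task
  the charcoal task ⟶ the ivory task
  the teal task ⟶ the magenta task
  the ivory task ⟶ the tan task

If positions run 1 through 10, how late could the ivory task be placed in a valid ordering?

Every task that must follow the ivory task has to come after it. Tracing all chains starting from the ivory task, those tasks are: the violet task, the tan task — 2 in total.
With 2 mandatory successors out of 10 tasks total, the latest slot for the ivory task is 10−2 = 8, and it's reachable by doing all non-successors before the ivory task.

8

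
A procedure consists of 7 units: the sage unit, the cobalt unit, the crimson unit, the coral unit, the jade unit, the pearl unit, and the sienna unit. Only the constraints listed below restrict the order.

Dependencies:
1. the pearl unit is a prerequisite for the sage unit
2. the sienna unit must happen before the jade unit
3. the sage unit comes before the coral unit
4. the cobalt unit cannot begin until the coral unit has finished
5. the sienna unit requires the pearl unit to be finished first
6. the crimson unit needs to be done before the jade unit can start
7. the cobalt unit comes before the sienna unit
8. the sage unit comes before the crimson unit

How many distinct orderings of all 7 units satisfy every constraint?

The pearl unit is the only unit with nothing required before it, so every ordering starts there.
Systematically extending each partial ordering one unit at a time and counting, there are 4 complete orderings.

4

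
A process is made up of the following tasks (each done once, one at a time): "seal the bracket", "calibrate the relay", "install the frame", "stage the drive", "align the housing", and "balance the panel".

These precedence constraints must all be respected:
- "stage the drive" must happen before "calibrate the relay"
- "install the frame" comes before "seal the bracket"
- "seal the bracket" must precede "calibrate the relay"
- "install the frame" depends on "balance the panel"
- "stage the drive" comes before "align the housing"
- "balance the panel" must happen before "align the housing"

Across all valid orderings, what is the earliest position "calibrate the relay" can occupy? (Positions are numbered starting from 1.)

Working backwards through the constraints from "calibrate the relay", its full set of required predecessors is "seal the bracket", "install the frame", "stage the drive", "balance the panel" — 4 of them.
With 4 mandatory predecessors, the earliest "calibrate the relay" can sit is position 4+1 = 5, and placing just those 4 first achieves it.

5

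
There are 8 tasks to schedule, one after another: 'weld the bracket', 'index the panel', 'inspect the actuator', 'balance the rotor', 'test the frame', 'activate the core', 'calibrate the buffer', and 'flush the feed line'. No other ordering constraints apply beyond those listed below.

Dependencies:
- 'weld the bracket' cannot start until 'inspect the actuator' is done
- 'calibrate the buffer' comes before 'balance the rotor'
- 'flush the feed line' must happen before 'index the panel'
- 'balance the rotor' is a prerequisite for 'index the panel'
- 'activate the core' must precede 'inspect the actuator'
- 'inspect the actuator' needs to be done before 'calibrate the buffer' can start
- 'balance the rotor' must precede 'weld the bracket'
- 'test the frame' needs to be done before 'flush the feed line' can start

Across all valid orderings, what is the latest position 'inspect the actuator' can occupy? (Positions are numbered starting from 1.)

4

Following every chain forward from 'inspect the actuator', the tasks that must come later are 'weld the bracket', 'index the panel', 'balance the rotor', 'calibrate the buffer' — 4 of them.
With 4 mandatory successors out of 8 tasks total, the latest slot for 'inspect the actuator' is 8−4 = 4, and it's reachable by doing all non-successors before 'inspect the actuator'.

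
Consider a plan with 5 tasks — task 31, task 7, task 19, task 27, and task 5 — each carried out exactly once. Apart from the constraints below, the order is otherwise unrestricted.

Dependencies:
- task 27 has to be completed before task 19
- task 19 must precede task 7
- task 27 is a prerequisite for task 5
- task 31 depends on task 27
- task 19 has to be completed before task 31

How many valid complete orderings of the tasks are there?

8

Task 27 is the only task with nothing required before it, so every ordering starts there.
Enumerating by repeatedly choosing an available task (one whose prerequisites are all placed) gives 8 distinct complete orderings.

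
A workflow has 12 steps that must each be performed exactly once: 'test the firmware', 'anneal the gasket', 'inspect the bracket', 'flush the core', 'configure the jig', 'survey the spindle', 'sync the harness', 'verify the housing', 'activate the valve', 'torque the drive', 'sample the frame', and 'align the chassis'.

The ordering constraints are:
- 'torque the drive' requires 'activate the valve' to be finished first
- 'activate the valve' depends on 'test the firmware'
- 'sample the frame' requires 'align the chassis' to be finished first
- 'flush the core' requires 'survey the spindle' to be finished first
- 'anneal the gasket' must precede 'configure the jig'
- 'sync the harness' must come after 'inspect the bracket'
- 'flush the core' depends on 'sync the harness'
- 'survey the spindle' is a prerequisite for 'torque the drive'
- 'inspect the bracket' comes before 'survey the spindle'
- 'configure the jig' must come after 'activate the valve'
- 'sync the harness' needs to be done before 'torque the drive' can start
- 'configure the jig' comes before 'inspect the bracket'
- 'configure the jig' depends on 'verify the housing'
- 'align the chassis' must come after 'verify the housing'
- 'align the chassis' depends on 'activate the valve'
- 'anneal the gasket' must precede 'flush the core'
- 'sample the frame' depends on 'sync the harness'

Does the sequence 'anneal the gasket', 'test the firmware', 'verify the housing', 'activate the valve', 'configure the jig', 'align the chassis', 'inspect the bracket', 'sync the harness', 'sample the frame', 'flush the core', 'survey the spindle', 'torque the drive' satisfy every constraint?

No

The sequence places 'flush the core' ahead of 'survey the spindle'.
Since 'survey the spindle' is required before 'flush the core', the ordering is invalid.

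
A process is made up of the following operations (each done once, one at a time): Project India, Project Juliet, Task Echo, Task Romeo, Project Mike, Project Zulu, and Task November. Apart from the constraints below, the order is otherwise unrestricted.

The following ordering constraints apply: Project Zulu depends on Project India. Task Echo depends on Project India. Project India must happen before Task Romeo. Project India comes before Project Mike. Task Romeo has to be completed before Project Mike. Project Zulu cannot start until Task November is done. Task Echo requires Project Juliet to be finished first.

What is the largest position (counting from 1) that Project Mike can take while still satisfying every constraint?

Project Mike has no required successors, so nothing stops it from going last (position 7).

7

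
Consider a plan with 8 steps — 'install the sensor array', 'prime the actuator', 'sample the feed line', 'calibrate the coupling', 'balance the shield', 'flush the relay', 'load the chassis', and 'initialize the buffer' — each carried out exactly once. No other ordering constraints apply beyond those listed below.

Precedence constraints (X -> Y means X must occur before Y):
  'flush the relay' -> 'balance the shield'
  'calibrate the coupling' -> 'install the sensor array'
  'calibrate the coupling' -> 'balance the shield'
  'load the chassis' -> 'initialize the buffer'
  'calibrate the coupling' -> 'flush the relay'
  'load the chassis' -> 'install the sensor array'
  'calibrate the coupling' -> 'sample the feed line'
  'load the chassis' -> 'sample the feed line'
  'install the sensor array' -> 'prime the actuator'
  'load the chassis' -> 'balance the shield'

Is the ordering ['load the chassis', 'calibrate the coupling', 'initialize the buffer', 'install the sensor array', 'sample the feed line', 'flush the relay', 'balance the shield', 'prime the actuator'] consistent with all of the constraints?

Going through the constraints one by one, each required predecessor appears earlier in the sequence than its dependent — e.g. 'load the chassis' (position 1) is before 'balance the shield' (position 7), as required.

Yes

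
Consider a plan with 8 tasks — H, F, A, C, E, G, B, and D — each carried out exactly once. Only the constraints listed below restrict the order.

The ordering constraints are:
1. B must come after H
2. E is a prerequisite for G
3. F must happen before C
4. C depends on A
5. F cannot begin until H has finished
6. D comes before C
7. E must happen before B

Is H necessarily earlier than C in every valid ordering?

There is a constraint chain H → F → C.
So H must precede C in any valid ordering.

Yes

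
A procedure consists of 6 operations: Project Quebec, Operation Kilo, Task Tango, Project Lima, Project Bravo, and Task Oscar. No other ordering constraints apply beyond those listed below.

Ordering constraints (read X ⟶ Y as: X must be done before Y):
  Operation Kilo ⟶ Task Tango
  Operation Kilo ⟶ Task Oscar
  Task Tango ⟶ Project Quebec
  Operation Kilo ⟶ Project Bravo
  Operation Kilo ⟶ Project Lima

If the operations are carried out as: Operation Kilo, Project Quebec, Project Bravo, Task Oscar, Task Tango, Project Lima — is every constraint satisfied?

No

Here Task Tango comes after Project Quebec.
Since Task Tango is required before Project Quebec, the ordering is invalid.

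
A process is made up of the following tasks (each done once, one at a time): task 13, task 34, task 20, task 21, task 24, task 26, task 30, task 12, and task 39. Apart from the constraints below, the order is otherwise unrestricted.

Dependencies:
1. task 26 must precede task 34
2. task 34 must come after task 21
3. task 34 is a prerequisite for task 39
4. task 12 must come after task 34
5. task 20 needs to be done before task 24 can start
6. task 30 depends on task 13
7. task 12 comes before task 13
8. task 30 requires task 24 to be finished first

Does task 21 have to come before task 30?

Following the dependencies: task 21 → task 34 → task 12 → task 13 → task 30.
That forces task 21 before task 30 in every valid schedule.

Yes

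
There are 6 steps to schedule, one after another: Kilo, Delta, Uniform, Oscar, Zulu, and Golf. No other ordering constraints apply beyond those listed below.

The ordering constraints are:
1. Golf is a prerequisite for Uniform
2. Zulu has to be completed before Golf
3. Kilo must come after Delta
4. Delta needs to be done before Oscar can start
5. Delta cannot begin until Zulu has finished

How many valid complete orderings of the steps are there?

Zulu is the only step with nothing required before it, so every ordering starts there.
Enumerating by repeatedly choosing an available step (one whose prerequisites are all placed) gives 20 distinct complete orderings.

20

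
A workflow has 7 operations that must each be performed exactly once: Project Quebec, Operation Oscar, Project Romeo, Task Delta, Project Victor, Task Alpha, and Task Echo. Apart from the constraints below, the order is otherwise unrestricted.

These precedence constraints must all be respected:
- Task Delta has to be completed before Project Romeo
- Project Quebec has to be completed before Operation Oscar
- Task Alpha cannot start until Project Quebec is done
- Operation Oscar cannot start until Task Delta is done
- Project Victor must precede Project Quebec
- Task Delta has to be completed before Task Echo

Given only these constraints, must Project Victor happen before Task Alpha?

Yes

Following the dependencies: Project Victor → Project Quebec → Task Alpha.
So Project Victor must precede Task Alpha in any valid ordering.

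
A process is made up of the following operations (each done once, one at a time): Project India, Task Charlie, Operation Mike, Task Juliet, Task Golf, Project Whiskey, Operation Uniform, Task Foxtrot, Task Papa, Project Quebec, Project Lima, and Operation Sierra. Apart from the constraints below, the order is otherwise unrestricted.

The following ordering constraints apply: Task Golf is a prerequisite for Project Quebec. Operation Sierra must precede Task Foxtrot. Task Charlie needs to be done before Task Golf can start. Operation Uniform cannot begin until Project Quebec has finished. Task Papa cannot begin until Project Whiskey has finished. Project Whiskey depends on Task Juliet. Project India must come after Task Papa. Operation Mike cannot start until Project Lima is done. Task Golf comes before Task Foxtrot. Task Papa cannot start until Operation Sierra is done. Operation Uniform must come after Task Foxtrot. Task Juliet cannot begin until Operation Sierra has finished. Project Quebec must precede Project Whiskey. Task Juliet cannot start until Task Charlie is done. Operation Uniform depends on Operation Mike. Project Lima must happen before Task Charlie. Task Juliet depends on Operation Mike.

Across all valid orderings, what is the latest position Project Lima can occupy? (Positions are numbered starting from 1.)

2

Following every chain forward from Project Lima, the operations that must come later are Project India, Task Charlie, Operation Mike, Task Juliet, Task Golf, Project Whiskey, Operation Uniform, Task Foxtrot, Task Papa, Project Quebec — 10 of them.
With 10 mandatory successors out of 12 operations total, the latest slot for Project Lima is 12−10 = 2, and it's reachable by doing all non-successors before Project Lima.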